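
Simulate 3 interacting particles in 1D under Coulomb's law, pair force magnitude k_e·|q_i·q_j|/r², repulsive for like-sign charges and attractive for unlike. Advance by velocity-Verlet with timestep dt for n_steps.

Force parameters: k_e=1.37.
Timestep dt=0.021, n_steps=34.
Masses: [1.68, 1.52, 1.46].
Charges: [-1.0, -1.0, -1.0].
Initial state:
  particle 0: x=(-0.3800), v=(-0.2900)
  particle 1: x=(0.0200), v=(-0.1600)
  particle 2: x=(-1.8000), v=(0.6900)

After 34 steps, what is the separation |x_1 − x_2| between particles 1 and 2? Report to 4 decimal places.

2.2678

step 0: x0=(-0.3800) x1=(0.0200) x2=(-1.8000)
step 1: x0=(-0.3871) x1=(0.0179) x2=(-1.7857)
step 2: x0=(-0.3963) x1=(0.0184) x2=(-1.7717)
step 3: x0=(-0.4073) x1=(0.0214) x2=(-1.7581)
step 4: x0=(-0.4201) x1=(0.0266) x2=(-1.7448)
step 5: x0=(-0.4345) x1=(0.0339) x2=(-1.7319)
step 6: x0=(-0.4503) x1=(0.0432) x2=(-1.7193)
step 7: x0=(-0.4674) x1=(0.0542) x2=(-1.7072)
step 8: x0=(-0.4855) x1=(0.0668) x2=(-1.6954)
step 9: x0=(-0.5046) x1=(0.0809) x2=(-1.6841)
step 10: x0=(-0.5245) x1=(0.0962) x2=(-1.6732)
step 11: x0=(-0.5450) x1=(0.1127) x2=(-1.6628)
step 12: x0=(-0.5661) x1=(0.1302) x2=(-1.6528)
step 13: x0=(-0.5877) x1=(0.1487) x2=(-1.6433)
step 14: x0=(-0.6095) x1=(0.1681) x2=(-1.6343)
step 15: x0=(-0.6316) x1=(0.1882) x2=(-1.6258)
step 16: x0=(-0.6539) x1=(0.2090) x2=(-1.6178)
step 17: x0=(-0.6763) x1=(0.2305) x2=(-1.6105)
step 18: x0=(-0.6987) x1=(0.2526) x2=(-1.6037)
step 19: x0=(-0.7211) x1=(0.2752) x2=(-1.5975)
step 20: x0=(-0.7433) x1=(0.2984) x2=(-1.5921)
step 21: x0=(-0.7654) x1=(0.3220) x2=(-1.5872)
step 22: x0=(-0.7873) x1=(0.3461) x2=(-1.5832)
step 23: x0=(-0.8089) x1=(0.3706) x2=(-1.5799)
step 24: x0=(-0.8301) x1=(0.3955) x2=(-1.5774)
step 25: x0=(-0.8509) x1=(0.4207) x2=(-1.5757)
step 26: x0=(-0.8713) x1=(0.4463) x2=(-1.5749)
step 27: x0=(-0.8912) x1=(0.4723) x2=(-1.5751)
step 28: x0=(-0.9104) x1=(0.4985) x2=(-1.5763)
step 29: x0=(-0.9291) x1=(0.5250) x2=(-1.5784)
step 30: x0=(-0.9470) x1=(0.5518) x2=(-1.5817)
step 31: x0=(-0.9642) x1=(0.5789) x2=(-1.5861)
step 32: x0=(-0.9807) x1=(0.6062) x2=(-1.5916)
step 33: x0=(-0.9963) x1=(0.6338) x2=(-1.5983)
step 34: x0=(-1.0111) x1=(0.6616) x2=(-1.6063)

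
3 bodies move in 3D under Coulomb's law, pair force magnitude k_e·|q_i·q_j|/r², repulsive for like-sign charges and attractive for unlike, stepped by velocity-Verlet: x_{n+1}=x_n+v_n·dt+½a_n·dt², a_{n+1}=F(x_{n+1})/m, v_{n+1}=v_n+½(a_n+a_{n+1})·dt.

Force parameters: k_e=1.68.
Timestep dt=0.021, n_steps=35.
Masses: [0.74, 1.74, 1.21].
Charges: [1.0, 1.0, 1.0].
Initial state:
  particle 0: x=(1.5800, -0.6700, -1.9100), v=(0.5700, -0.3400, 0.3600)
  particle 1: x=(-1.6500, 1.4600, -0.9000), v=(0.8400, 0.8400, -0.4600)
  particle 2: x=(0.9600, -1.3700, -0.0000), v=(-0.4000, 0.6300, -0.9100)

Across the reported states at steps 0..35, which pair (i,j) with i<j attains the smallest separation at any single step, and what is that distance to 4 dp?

step 0: x0=(1.5800, -0.6700, -1.9100) x1=(-1.6500, 1.4600, -0.9000) x2=(0.9600, -1.3700, -0.0000)
step 1: x0=(1.5920, -0.6771, -1.9025) x1=(-1.6324, 1.4777, -0.9097) x2=(0.9516, -1.3568, -0.0190)
step 2: x0=(1.6042, -0.6842, -1.8953) x1=(-1.6148, 1.4953, -0.9193) x2=(0.9432, -1.3437, -0.0380)
step 3: x0=(1.6164, -0.6912, -1.8883) x1=(-1.5973, 1.5131, -0.9290) x2=(0.9347, -1.3306, -0.0567)
step 4: x0=(1.6288, -0.6982, -1.8815) x1=(-1.5798, 1.5308, -0.9386) x2=(0.9263, -1.3177, -0.0754)
step 5: x0=(1.6414, -0.7052, -1.8750) x1=(-1.5623, 1.5486, -0.9483) x2=(0.9178, -1.3048, -0.0939)
step 6: x0=(1.6540, -0.7121, -1.8686) x1=(-1.5449, 1.5665, -0.9580) x2=(0.9093, -1.2919, -0.1122)
step 7: x0=(1.6669, -0.7190, -1.8625) x1=(-1.5275, 1.5843, -0.9676) x2=(0.9007, -1.2792, -0.1304)
step 8: x0=(1.6798, -0.7259, -1.8567) x1=(-1.5101, 1.6022, -0.9773) x2=(0.8921, -1.2665, -0.1485)
step 9: x0=(1.6929, -0.7327, -1.8511) x1=(-1.4928, 1.6202, -0.9869) x2=(0.8835, -1.2539, -0.1664)
step 10: x0=(1.7062, -0.7394, -1.8457) x1=(-1.4756, 1.6381, -0.9966) x2=(0.8748, -1.2414, -0.1842)
step 11: x0=(1.7196, -0.7462, -1.8406) x1=(-1.4583, 1.6562, -1.0063) x2=(0.8661, -1.2290, -0.2018)
step 12: x0=(1.7333, -0.7529, -1.8357) x1=(-1.4411, 1.6742, -1.0159) x2=(0.8574, -1.2166, -0.2193)
step 13: x0=(1.7470, -0.7596, -1.8311) x1=(-1.4240, 1.6923, -1.0256) x2=(0.8486, -1.2043, -0.2366)
step 14: x0=(1.7610, -0.7662, -1.8267) x1=(-1.4069, 1.7104, -1.0353) x2=(0.8397, -1.1921, -0.2537)
step 15: x0=(1.7751, -0.7728, -1.8226) x1=(-1.3898, 1.7286, -1.0449) x2=(0.8308, -1.1799, -0.2707)
step 16: x0=(1.7895, -0.7794, -1.8188) x1=(-1.3727, 1.7468, -1.0546) x2=(0.8218, -1.1678, -0.2875)
step 17: x0=(1.8040, -0.7860, -1.8151) x1=(-1.3557, 1.7651, -1.0643) x2=(0.8127, -1.1558, -0.3042)
step 18: x0=(1.8188, -0.7925, -1.8118) x1=(-1.3388, 1.7833, -1.0739) x2=(0.8036, -1.1439, -0.3208)
step 19: x0=(1.8337, -0.7990, -1.8087) x1=(-1.3218, 1.8017, -1.0836) x2=(0.7944, -1.1320, -0.3371)
step 20: x0=(1.8489, -0.8055, -1.8058) x1=(-1.3050, 1.8200, -1.0933) x2=(0.7851, -1.1202, -0.3533)
step 21: x0=(1.8643, -0.8120, -1.8032) x1=(-1.2881, 1.8384, -1.1030) x2=(0.7758, -1.1085, -0.3694)
step 22: x0=(1.8799, -0.8185, -1.8008) x1=(-1.2713, 1.8569, -1.1126) x2=(0.7663, -1.0969, -0.3853)
step 23: x0=(1.8957, -0.8249, -1.7987) x1=(-1.2545, 1.8754, -1.1223) x2=(0.7568, -1.0853, -0.4011)
step 24: x0=(1.9118, -0.8314, -1.7968) x1=(-1.2377, 1.8939, -1.1320) x2=(0.7471, -1.0737, -0.4167)
step 25: x0=(1.9281, -0.8379, -1.7952) x1=(-1.2210, 1.9125, -1.1417) x2=(0.7374, -1.0623, -0.4321)
step 26: x0=(1.9446, -0.8443, -1.7937) x1=(-1.2043, 1.9311, -1.1514) x2=(0.7276, -1.0508, -0.4474)
step 27: x0=(1.9614, -0.8508, -1.7926) x1=(-1.1877, 1.9497, -1.1611) x2=(0.7177, -1.0395, -0.4626)
step 28: x0=(1.9784, -0.8572, -1.7916) x1=(-1.1711, 1.9684, -1.1708) x2=(0.7077, -1.0282, -0.4776)
step 29: x0=(1.9957, -0.8637, -1.7909) x1=(-1.1545, 1.9872, -1.1805) x2=(0.6976, -1.0170, -0.4925)
step 30: x0=(2.0132, -0.8702, -1.7903) x1=(-1.1380, 2.0060, -1.1902) x2=(0.6874, -1.0058, -0.5072)
step 31: x0=(2.0310, -0.8767, -1.7900) x1=(-1.1215, 2.0248, -1.1999) x2=(0.6771, -0.9946, -0.5218)
step 32: x0=(2.0490, -0.8832, -1.7899) x1=(-1.1050, 2.0436, -1.2096) x2=(0.6667, -0.9836, -0.5363)
step 33: x0=(2.0672, -0.8897, -1.7900) x1=(-1.0886, 2.0626, -1.2193) x2=(0.6561, -0.9725, -0.5507)
step 34: x0=(2.0858, -0.8963, -1.7903) x1=(-1.0721, 2.0815, -1.2290) x2=(0.6455, -0.9616, -0.5649)
step 35: x0=(2.1045, -0.9028, -1.7908) x1=(-1.0558, 2.1005, -1.2387) x2=(0.6348, -0.9506, -0.5790)

pair (0,2), distance 1.8216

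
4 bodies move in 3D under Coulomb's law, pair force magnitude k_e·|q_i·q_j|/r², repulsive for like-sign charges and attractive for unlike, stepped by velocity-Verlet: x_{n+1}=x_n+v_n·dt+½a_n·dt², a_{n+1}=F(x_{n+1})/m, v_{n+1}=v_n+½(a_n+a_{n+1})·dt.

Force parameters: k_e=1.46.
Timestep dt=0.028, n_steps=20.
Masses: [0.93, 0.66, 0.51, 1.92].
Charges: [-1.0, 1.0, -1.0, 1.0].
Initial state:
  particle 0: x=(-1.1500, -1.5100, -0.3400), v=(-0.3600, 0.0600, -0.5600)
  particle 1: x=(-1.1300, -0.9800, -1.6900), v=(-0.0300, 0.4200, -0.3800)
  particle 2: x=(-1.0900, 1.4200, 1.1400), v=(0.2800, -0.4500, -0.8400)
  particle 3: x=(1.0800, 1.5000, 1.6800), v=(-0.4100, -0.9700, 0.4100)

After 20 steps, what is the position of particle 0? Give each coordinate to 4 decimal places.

step 0: x0=(-1.1500, -1.5100, -0.3400) x1=(-1.1300, -0.9800, -1.6900) x2=(-1.0900, 1.4200, 1.1400) x3=(1.0800, 1.5000, 1.6800)
step 1: x0=(-1.1601, -1.5082, -0.3560) x1=(-1.1309, -0.9684, -1.7002) x2=(-1.0819, 1.4074, 1.1165) x3=(1.0685, 1.4728, 1.6915)
step 2: x0=(-1.1701, -1.5063, -0.3725) x1=(-1.1318, -0.9570, -1.7097) x2=(-1.0734, 1.3950, 1.0931) x3=(1.0568, 1.4457, 1.7029)
step 3: x0=(-1.1800, -1.5042, -0.3896) x1=(-1.1327, -0.9459, -1.7183) x2=(-1.0645, 1.3826, 1.0698) x3=(1.0450, 1.4185, 1.7143)
step 4: x0=(-1.1900, -1.5020, -0.4072) x1=(-1.1338, -0.9351, -1.7261) x2=(-1.0551, 1.3703, 1.0466) x3=(1.0331, 1.3913, 1.7257)
step 5: x0=(-1.1998, -1.4995, -0.4254) x1=(-1.1349, -0.9246, -1.7331) x2=(-1.0453, 1.3582, 1.0235) x3=(1.0211, 1.3640, 1.7370)
step 6: x0=(-1.2096, -1.4969, -0.4442) x1=(-1.1360, -0.9143, -1.7392) x2=(-1.0350, 1.3461, 1.0005) x3=(1.0089, 1.3368, 1.7483)
step 7: x0=(-1.2194, -1.4941, -0.4636) x1=(-1.1373, -0.9044, -1.7446) x2=(-1.0243, 1.3340, 0.9777) x3=(0.9967, 1.3096, 1.7596)
step 8: x0=(-1.2290, -1.4911, -0.4835) x1=(-1.1386, -0.8948, -1.7491) x2=(-1.0131, 1.3221, 0.9550) x3=(0.9843, 1.2823, 1.7708)
step 9: x0=(-1.2386, -1.4879, -0.5041) x1=(-1.1400, -0.8855, -1.7528) x2=(-1.0014, 1.3102, 0.9324) x3=(0.9717, 1.2551, 1.7820)
step 10: x0=(-1.2482, -1.4845, -0.5252) x1=(-1.1416, -0.8765, -1.7556) x2=(-0.9893, 1.2984, 0.9100) x3=(0.9591, 1.2278, 1.7931)
step 11: x0=(-1.2576, -1.4808, -0.5469) x1=(-1.1432, -0.8679, -1.7575) x2=(-0.9768, 1.2867, 0.8877) x3=(0.9463, 1.2006, 1.8042)
step 12: x0=(-1.2670, -1.4769, -0.5692) x1=(-1.1449, -0.8597, -1.7585) x2=(-0.9638, 1.2750, 0.8656) x3=(0.9334, 1.1733, 1.8152)
step 13: x0=(-1.2763, -1.4728, -0.5921) x1=(-1.1467, -0.8518, -1.7587) x2=(-0.9503, 1.2634, 0.8437) x3=(0.9204, 1.1461, 1.8262)
step 14: x0=(-1.2855, -1.4684, -0.6157) x1=(-1.1487, -0.8443, -1.7579) x2=(-0.9364, 1.2518, 0.8220) x3=(0.9073, 1.1188, 1.8371)
step 15: x0=(-1.2946, -1.4638, -0.6399) x1=(-1.1508, -0.8373, -1.7562) x2=(-0.9220, 1.2403, 0.8004) x3=(0.8940, 1.0915, 1.8479)
step 16: x0=(-1.3036, -1.4588, -0.6648) x1=(-1.1530, -0.8307, -1.7535) x2=(-0.9071, 1.2288, 0.7791) x3=(0.8806, 1.0643, 1.8587)
step 17: x0=(-1.3125, -1.4536, -0.6904) x1=(-1.1554, -0.8245, -1.7499) x2=(-0.8919, 1.2174, 0.7580) x3=(0.8671, 1.0370, 1.8694)
step 18: x0=(-1.3213, -1.4480, -0.7166) x1=(-1.1580, -0.8189, -1.7452) x2=(-0.8761, 1.2059, 0.7371) x3=(0.8535, 1.0097, 1.8801)
step 19: x0=(-1.3299, -1.4421, -0.7436) x1=(-1.1607, -0.8138, -1.7395) x2=(-0.8600, 1.1946, 0.7164) x3=(0.8398, 0.9825, 1.8906)
step 20: x0=(-1.3384, -1.4357, -0.7713) x1=(-1.1636, -0.8092, -1.7326) x2=(-0.8433, 1.1832, 0.6960) x3=(0.8259, 0.9552, 1.9011)

(-1.3384, -1.4357, -0.7713)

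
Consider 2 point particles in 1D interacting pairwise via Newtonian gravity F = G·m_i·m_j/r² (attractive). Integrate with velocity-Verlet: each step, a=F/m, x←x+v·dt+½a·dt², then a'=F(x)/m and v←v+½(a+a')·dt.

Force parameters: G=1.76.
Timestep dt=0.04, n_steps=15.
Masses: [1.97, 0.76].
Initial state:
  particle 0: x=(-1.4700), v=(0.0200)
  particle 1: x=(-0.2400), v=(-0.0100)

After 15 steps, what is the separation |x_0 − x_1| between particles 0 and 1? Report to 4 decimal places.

step 0: x0=(-1.4700) x1=(-0.2400)
step 1: x0=(-1.4685) x1=(-0.2422)
step 2: x0=(-1.4656) x1=(-0.2482)
step 3: x0=(-1.4612) x1=(-0.2578)
step 4: x0=(-1.4553) x1=(-0.2713)
step 5: x0=(-1.4480) x1=(-0.2888)
step 6: x0=(-1.4390) x1=(-0.3104)
step 7: x0=(-1.4283) x1=(-0.3363)
step 8: x0=(-1.4159) x1=(-0.3669)
step 9: x0=(-1.4015) x1=(-0.4025)
step 10: x0=(-1.3850) x1=(-0.4437)
step 11: x0=(-1.3660) x1=(-0.4912)
step 12: x0=(-1.3443) x1=(-0.5459)
step 13: x0=(-1.3192) x1=(-0.6093)
step 14: x0=(-1.2898) x1=(-0.6837)
step 15: x0=(-1.2546) x1=(-0.7732)

0.4815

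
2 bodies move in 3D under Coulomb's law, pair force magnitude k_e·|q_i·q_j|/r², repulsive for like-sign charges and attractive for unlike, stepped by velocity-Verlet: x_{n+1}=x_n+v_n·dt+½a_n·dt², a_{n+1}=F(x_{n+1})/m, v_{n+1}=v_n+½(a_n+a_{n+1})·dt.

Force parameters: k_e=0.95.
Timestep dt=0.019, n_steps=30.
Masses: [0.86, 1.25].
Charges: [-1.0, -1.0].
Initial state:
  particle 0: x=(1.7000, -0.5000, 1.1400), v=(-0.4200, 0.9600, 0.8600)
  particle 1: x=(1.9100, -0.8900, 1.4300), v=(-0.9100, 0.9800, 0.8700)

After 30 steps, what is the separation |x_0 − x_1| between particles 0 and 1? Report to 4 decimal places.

1.2490

step 0: x0=(1.7000, -0.5000, 1.1400) x1=(1.9100, -0.8900, 1.4300)
step 1: x0=(1.6917, -0.4812, 1.1560) x1=(1.8929, -0.8717, 1.4468)
step 2: x0=(1.6829, -0.4614, 1.1711) x1=(1.8762, -0.8542, 1.4641)
step 3: x0=(1.6736, -0.4405, 1.1855) x1=(1.8598, -0.8374, 1.4820)
step 4: x0=(1.6638, -0.4185, 1.1990) x1=(1.8438, -0.8214, 1.5005)
step 5: x0=(1.6534, -0.3955, 1.2118) x1=(1.8281, -0.8060, 1.5195)
step 6: x0=(1.6427, -0.3715, 1.2238) x1=(1.8127, -0.7914, 1.5390)
step 7: x0=(1.6315, -0.3464, 1.2351) x1=(1.7976, -0.7775, 1.5590)
step 8: x0=(1.6200, -0.3204, 1.2456) x1=(1.7828, -0.7642, 1.5795)
step 9: x0=(1.6082, -0.2935, 1.2554) x1=(1.7682, -0.7515, 1.6005)
step 10: x0=(1.5960, -0.2657, 1.2646) x1=(1.7537, -0.7395, 1.6220)
step 11: x0=(1.5836, -0.2371, 1.2732) x1=(1.7395, -0.7280, 1.6438)
step 12: x0=(1.5709, -0.2078, 1.2812) x1=(1.7254, -0.7170, 1.6661)
step 13: x0=(1.5580, -0.1777, 1.2887) x1=(1.7115, -0.7066, 1.6887)
step 14: x0=(1.5449, -0.1469, 1.2956) x1=(1.6978, -0.6965, 1.7117)
step 15: x0=(1.5317, -0.1156, 1.3021) x1=(1.6841, -0.6870, 1.7350)
step 16: x0=(1.5183, -0.0836, 1.3082) x1=(1.6705, -0.6778, 1.7587)
step 17: x0=(1.5047, -0.0511, 1.3138) x1=(1.6571, -0.6689, 1.7826)
step 18: x0=(1.4911, -0.0181, 1.3191) x1=(1.6437, -0.6605, 1.8067)
step 19: x0=(1.4773, 0.0153, 1.3240) x1=(1.6304, -0.6523, 1.8311)
step 20: x0=(1.4634, 0.0492, 1.3285) x1=(1.6172, -0.6445, 1.8557)
step 21: x0=(1.4494, 0.0835, 1.3328) x1=(1.6040, -0.6369, 1.8806)
step 22: x0=(1.4354, 0.1181, 1.3368) x1=(1.5909, -0.6295, 1.9056)
step 23: x0=(1.4213, 0.1531, 1.3405) x1=(1.5778, -0.6224, 1.9308)
step 24: x0=(1.4071, 0.1884, 1.3440) x1=(1.5648, -0.6156, 1.9562)
step 25: x0=(1.3928, 0.2240, 1.3473) x1=(1.5518, -0.6089, 1.9817)
step 26: x0=(1.3785, 0.2599, 1.3503) x1=(1.5389, -0.6024, 2.0074)
step 27: x0=(1.3642, 0.2961, 1.3532) x1=(1.5260, -0.5961, 2.0332)
step 28: x0=(1.3498, 0.3325, 1.3558) x1=(1.5131, -0.5900, 2.0591)
step 29: x0=(1.3354, 0.3691, 1.3583) x1=(1.5002, -0.5841, 2.0852)
step 30: x0=(1.3209, 0.4060, 1.3606) x1=(1.4874, -0.5782, 2.1114)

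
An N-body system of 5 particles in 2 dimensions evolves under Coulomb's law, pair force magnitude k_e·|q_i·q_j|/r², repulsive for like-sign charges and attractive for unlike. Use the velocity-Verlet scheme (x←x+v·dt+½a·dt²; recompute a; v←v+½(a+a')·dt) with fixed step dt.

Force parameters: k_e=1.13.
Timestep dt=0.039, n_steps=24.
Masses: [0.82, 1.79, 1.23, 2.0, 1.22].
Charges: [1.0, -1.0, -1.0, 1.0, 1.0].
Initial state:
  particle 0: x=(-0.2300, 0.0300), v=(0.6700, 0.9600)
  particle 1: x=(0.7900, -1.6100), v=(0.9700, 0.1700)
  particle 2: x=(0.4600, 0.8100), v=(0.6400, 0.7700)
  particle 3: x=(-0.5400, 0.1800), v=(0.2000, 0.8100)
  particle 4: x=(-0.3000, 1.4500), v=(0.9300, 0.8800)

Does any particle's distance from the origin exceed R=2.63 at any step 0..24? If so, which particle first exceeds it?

step 0: x0=(-0.2300, 0.0300) x1=(0.7900, -1.6100) x2=(0.4600, 0.8100) x3=(-0.5400, 0.1800) x4=(-0.3000, 1.4500)
step 1: x0=(-0.1951, 0.0636) x1=(0.8277, -1.6032) x2=(0.4836, 0.8399) x3=(-0.5352, 0.2130) x4=(-0.2631, 1.4846)
step 2: x0=(-0.1447, 0.0910) x1=(0.8651, -1.5961) x2=(0.5043, 0.8694) x3=(-0.5356, 0.2482) x4=(-0.2249, 1.5196)
step 3: x0=(-0.0816, 0.1141) x1=(0.9024, -1.5888) x2=(0.5222, 0.8986) x3=(-0.5400, 0.2849) x4=(-0.1854, 1.5549)
step 4: x0=(-0.0087, 0.1344) x1=(0.9393, -1.5812) x2=(0.5373, 0.9274) x3=(-0.5473, 0.3225) x4=(-0.1446, 1.5906)
step 5: x0=(0.0719, 0.1529) x1=(0.9761, -1.5732) x2=(0.5497, 0.9558) x3=(-0.5567, 0.3607) x4=(-0.1025, 1.6265)
step 6: x0=(0.1586, 0.1706) x1=(1.0126, -1.5650) x2=(0.5592, 0.9838) x3=(-0.5675, 0.3992) x4=(-0.0590, 1.6625)
step 7: x0=(0.2503, 0.1881) x1=(1.0489, -1.5565) x2=(0.5661, 1.0113) x3=(-0.5794, 0.4379) x4=(-0.0142, 1.6985)
step 8: x0=(0.3460, 0.2059) x1=(1.0850, -1.5478) x2=(0.5705, 1.0383) x3=(-0.5920, 0.4766) x4=(0.0320, 1.7343)
step 9: x0=(0.4450, 0.2244) x1=(1.1210, -1.5387) x2=(0.5725, 1.0647) x3=(-0.6051, 0.5153) x4=(0.0796, 1.7697)
step 10: x0=(0.5465, 0.2439) x1=(1.1567, -1.5293) x2=(0.5723, 1.0905) x3=(-0.6185, 0.5540) x4=(0.1285, 1.8046)
step 11: x0=(0.6499, 0.2647) x1=(1.1923, -1.5196) x2=(0.5702, 1.1160) x3=(-0.6322, 0.5926) x4=(0.1786, 1.8388)
step 12: x0=(0.7546, 0.2867) x1=(1.2277, -1.5097) x2=(0.5665, 1.1413) x3=(-0.6461, 0.6311) x4=(0.2300, 1.8721)
step 13: x0=(0.8601, 0.3099) x1=(1.2630, -1.4994) x2=(0.5615, 1.1665) x3=(-0.6601, 0.6695) x4=(0.2826, 1.9043)
step 14: x0=(0.9659, 0.3339) x1=(1.2982, -1.4888) x2=(0.5555, 1.1922) x3=(-0.6741, 0.7078) x4=(0.3361, 1.9352)
step 15: x0=(1.0719, 0.3587) x1=(1.3333, -1.4779) x2=(0.5487, 1.2186) x3=(-0.6880, 0.7460) x4=(0.3905, 1.9646)
step 16: x0=(1.1777, 0.3838) x1=(1.3682, -1.4667) x2=(0.5413, 1.2460) x3=(-0.7020, 0.7841) x4=(0.4457, 1.9923)
step 17: x0=(1.2834, 0.4091) x1=(1.4031, -1.4551) x2=(0.5335, 1.2748) x3=(-0.7158, 0.8222) x4=(0.5013, 2.0183)
step 18: x0=(1.3888, 0.4342) x1=(1.4379, -1.4433) x2=(0.5256, 1.3052) x3=(-0.7296, 0.8602) x4=(0.5572, 2.0423)
step 19: x0=(1.4940, 0.4592) x1=(1.4727, -1.4312) x2=(0.5176, 1.3374) x3=(-0.7432, 0.8981) x4=(0.6132, 2.0643)
step 20: x0=(1.5990, 0.4837) x1=(1.5074, -1.4187) x2=(0.5097, 1.3716) x3=(-0.7567, 0.9360) x4=(0.6690, 2.0843)
step 21: x0=(1.7038, 0.5077) x1=(1.5420, -1.4060) x2=(0.5022, 1.4077) x3=(-0.7700, 0.9739) x4=(0.7244, 2.1023)
step 22: x0=(1.8084, 0.5311) x1=(1.5767, -1.3930) x2=(0.4952, 1.4459) x3=(-0.7831, 1.0117) x4=(0.7791, 2.1181)
step 23: x0=(1.9130, 0.5539) x1=(1.6114, -1.3796) x2=(0.4889, 1.4861) x3=(-0.7961, 1.0496) x4=(0.8329, 2.1320)
step 24: x0=(2.0174, 0.5761) x1=(1.6460, -1.3660) x2=(0.4834, 1.5282) x3=(-0.8088, 1.0874) x4=(0.8855, 2.1440)

no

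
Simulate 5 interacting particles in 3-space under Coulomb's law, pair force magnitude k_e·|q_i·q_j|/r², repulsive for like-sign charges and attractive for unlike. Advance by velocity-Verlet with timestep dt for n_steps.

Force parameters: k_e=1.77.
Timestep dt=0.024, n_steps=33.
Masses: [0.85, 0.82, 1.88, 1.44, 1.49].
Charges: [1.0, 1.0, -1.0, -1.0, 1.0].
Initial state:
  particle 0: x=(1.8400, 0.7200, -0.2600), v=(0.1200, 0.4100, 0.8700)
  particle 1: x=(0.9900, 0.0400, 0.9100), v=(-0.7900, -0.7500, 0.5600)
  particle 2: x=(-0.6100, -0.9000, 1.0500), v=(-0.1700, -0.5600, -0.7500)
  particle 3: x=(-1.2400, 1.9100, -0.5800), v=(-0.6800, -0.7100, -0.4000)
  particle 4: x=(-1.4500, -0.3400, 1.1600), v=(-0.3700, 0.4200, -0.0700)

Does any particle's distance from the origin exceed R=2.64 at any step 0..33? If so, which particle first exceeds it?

step 0: x0=(1.8400, 0.7200, -0.2600) x1=(0.9900, 0.0400, 0.9100) x2=(-0.6100, -0.9000, 1.0500) x3=(-1.2400, 1.9100, -0.5800) x4=(-1.4500, -0.3400, 1.1600)
step 1: x0=(1.8429, 0.7299, -0.2393) x1=(0.9708, 0.0219, 0.9236) x2=(-0.6142, -0.9133, 1.0320) x3=(-1.2563, 1.8929, -0.5896) x4=(-1.4587, -0.3301, 1.1583)
step 2: x0=(1.8460, 0.7401, -0.2189) x1=(0.9512, 0.0034, 0.9375) x2=(-0.6186, -0.9262, 1.0141) x3=(-1.2725, 1.8758, -0.5991) x4=(-1.4670, -0.3205, 1.1564)
step 3: x0=(1.8492, 0.7504, -0.1988) x1=(0.9311, -0.0153, 0.9516) x2=(-0.6233, -0.9387, 0.9962) x3=(-1.2886, 1.8585, -0.6085) x4=(-1.4749, -0.3112, 1.1545)
step 4: x0=(1.8526, 0.7610, -0.1791) x1=(0.9106, -0.0344, 0.9660) x2=(-0.6281, -0.9510, 0.9785) x3=(-1.3046, 1.8413, -0.6179) x4=(-1.4826, -0.3023, 1.1525)
step 5: x0=(1.8561, 0.7717, -0.1596) x1=(0.8896, -0.0538, 0.9807) x2=(-0.6331, -0.9628, 0.9608) x3=(-1.3205, 1.8239, -0.6272) x4=(-1.4899, -0.2936, 1.1503)
step 6: x0=(1.8596, 0.7827, -0.1404) x1=(0.8682, -0.0735, 0.9955) x2=(-0.6382, -0.9743, 0.9431) x3=(-1.3364, 1.8064, -0.6365) x4=(-1.4969, -0.2852, 1.1480)
step 7: x0=(1.8634, 0.7938, -0.1215) x1=(0.8463, -0.0935, 1.0106) x2=(-0.6435, -0.9855, 0.9256) x3=(-1.3522, 1.7889, -0.6457) x4=(-1.5037, -0.2772, 1.1455)
step 8: x0=(1.8672, 0.8051, -0.1028) x1=(0.8241, -0.1139, 1.0258) x2=(-0.6489, -0.9964, 0.9082) x3=(-1.3679, 1.7714, -0.6548) x4=(-1.5103, -0.2694, 1.1430)
step 9: x0=(1.8711, 0.8166, -0.0844) x1=(0.8013, -0.1346, 1.0411) x2=(-0.6543, -1.0069, 0.8908) x3=(-1.3835, 1.7537, -0.6638) x4=(-1.5166, -0.2619, 1.1402)
step 10: x0=(1.8751, 0.8283, -0.0662) x1=(0.7782, -0.1556, 1.0566) x2=(-0.6599, -1.0171, 0.8736) x3=(-1.3990, 1.7360, -0.6728) x4=(-1.5227, -0.2547, 1.1374)
step 11: x0=(1.8793, 0.8402, -0.0482) x1=(0.7546, -0.1770, 1.0722) x2=(-0.6655, -1.0269, 0.8565) x3=(-1.4145, 1.7182, -0.6817) x4=(-1.5287, -0.2477, 1.1343)
step 12: x0=(1.8835, 0.8522, -0.0305) x1=(0.7306, -0.1987, 1.0879) x2=(-0.6712, -1.0364, 0.8396) x3=(-1.4299, 1.7004, -0.6905) x4=(-1.5344, -0.2410, 1.1312)
step 13: x0=(1.8878, 0.8644, -0.0129) x1=(0.7062, -0.2208, 1.1036) x2=(-0.6770, -1.0456, 0.8227) x3=(-1.4452, 1.6825, -0.6992) x4=(-1.5400, -0.2345, 1.1278)
step 14: x0=(1.8923, 0.8767, 0.0044) x1=(0.6814, -0.2432, 1.1194) x2=(-0.6827, -1.0544, 0.8060) x3=(-1.4604, 1.6645, -0.7079) x4=(-1.5455, -0.2283, 1.1243)
step 15: x0=(1.8968, 0.8892, 0.0216) x1=(0.6562, -0.2660, 1.1352) x2=(-0.6885, -1.0630, 0.7894) x3=(-1.4756, 1.6465, -0.7165) x4=(-1.5508, -0.2224, 1.1206)
step 16: x0=(1.9013, 0.9018, 0.0385) x1=(0.6305, -0.2892, 1.1511) x2=(-0.6943, -1.0712, 0.7730) x3=(-1.4907, 1.6284, -0.7249) x4=(-1.5560, -0.2167, 1.1168)
step 17: x0=(1.9060, 0.9146, 0.0554) x1=(0.6045, -0.3127, 1.1669) x2=(-0.7001, -1.0791, 0.7568) x3=(-1.5057, 1.6102, -0.7333) x4=(-1.5610, -0.2112, 1.1128)
step 18: x0=(1.9107, 0.9276, 0.0720) x1=(0.5781, -0.3366, 1.1826) x2=(-0.7059, -1.0866, 0.7407) x3=(-1.5207, 1.5920, -0.7417) x4=(-1.5660, -0.2059, 1.1086)
step 19: x0=(1.9155, 0.9406, 0.0885) x1=(0.5513, -0.3608, 1.1983) x2=(-0.7117, -1.0939, 0.7248) x3=(-1.5356, 1.5738, -0.7499) x4=(-1.5709, -0.2008, 1.1042)
step 20: x0=(1.9204, 0.9538, 0.1048) x1=(0.5241, -0.3854, 1.2140) x2=(-0.7174, -1.1008, 0.7091) x3=(-1.5504, 1.5554, -0.7580) x4=(-1.5757, -0.1960, 1.0996)
step 21: x0=(1.9253, 0.9671, 0.1210) x1=(0.4965, -0.4104, 1.2295) x2=(-0.7232, -1.1074, 0.6935) x3=(-1.5651, 1.5371, -0.7661) x4=(-1.5805, -0.1914, 1.0948)
step 22: x0=(1.9302, 0.9805, 0.1371) x1=(0.4685, -0.4358, 1.2449) x2=(-0.7288, -1.1137, 0.6782) x3=(-1.5798, 1.5186, -0.7740) x4=(-1.5852, -0.1869, 1.0899)
step 23: x0=(1.9352, 0.9940, 0.1530) x1=(0.4402, -0.4615, 1.2602) x2=(-0.7345, -1.1197, 0.6630) x3=(-1.5944, 1.5001, -0.7818) x4=(-1.5898, -0.1827, 1.0847)
step 24: x0=(1.9403, 1.0077, 0.1688) x1=(0.4115, -0.4876, 1.2753) x2=(-0.7400, -1.1254, 0.6481) x3=(-1.6090, 1.4816, -0.7896) x4=(-1.5944, -0.1786, 1.0793)
step 25: x0=(1.9454, 1.0214, 0.1845) x1=(0.3824, -0.5141, 1.2902) x2=(-0.7455, -1.1308, 0.6334) x3=(-1.6235, 1.4630, -0.7973) x4=(-1.5990, -0.1747, 1.0737)
step 26: x0=(1.9506, 1.0353, 0.2000) x1=(0.3530, -0.5409, 1.3049) x2=(-0.7510, -1.1359, 0.6190) x3=(-1.6379, 1.4443, -0.8048) x4=(-1.6035, -0.1711, 1.0680)
step 27: x0=(1.9558, 1.0492, 0.2154) x1=(0.3232, -0.5681, 1.3194) x2=(-0.7563, -1.1407, 0.6048) x3=(-1.6523, 1.4256, -0.8123) x4=(-1.6080, -0.1675, 1.0619)
step 28: x0=(1.9610, 1.0632, 0.2308) x1=(0.2931, -0.5958, 1.3337) x2=(-0.7616, -1.1452, 0.5908) x3=(-1.6666, 1.4069, -0.8196) x4=(-1.6125, -0.1642, 1.0557)
step 29: x0=(1.9663, 1.0774, 0.2460) x1=(0.2626, -0.6238, 1.3477) x2=(-0.7668, -1.1494, 0.5771) x3=(-1.6808, 1.3881, -0.8269) x4=(-1.6170, -0.1610, 1.0493)
step 30: x0=(1.9716, 1.0915, 0.2611) x1=(0.2318, -0.6521, 1.3613) x2=(-0.7719, -1.1534, 0.5637) x3=(-1.6950, 1.3692, -0.8340) x4=(-1.6215, -0.1579, 1.0426)
step 31: x0=(1.9769, 1.1058, 0.2761) x1=(0.2007, -0.6809, 1.3747) x2=(-0.7770, -1.1570, 0.5506) x3=(-1.7091, 1.3503, -0.8411) x4=(-1.6260, -0.1550, 1.0357)
step 32: x0=(1.9822, 1.1202, 0.2911) x1=(0.1692, -0.7100, 1.3877) x2=(-0.7819, -1.1604, 0.5377) x3=(-1.7232, 1.3314, -0.8480) x4=(-1.6305, -0.1522, 1.0285)
step 33: x0=(1.9876, 1.1346, 0.3059) x1=(0.1375, -0.7395, 1.4004) x2=(-0.7867, -1.1635, 0.5252) x3=(-1.7372, 1.3124, -0.8548) x4=(-1.6350, -0.1496, 1.0212)

no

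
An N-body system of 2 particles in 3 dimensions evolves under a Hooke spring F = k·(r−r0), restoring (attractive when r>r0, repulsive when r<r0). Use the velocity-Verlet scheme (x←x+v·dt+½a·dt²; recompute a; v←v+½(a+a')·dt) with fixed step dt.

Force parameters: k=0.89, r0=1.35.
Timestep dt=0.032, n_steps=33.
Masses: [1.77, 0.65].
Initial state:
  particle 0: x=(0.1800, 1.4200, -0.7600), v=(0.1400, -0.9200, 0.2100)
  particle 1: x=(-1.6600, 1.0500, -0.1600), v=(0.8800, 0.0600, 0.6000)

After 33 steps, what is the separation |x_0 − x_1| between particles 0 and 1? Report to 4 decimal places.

step 0: x0=(0.1800, 1.4200, -0.7600) x1=(-1.6600, 1.0500, -0.1600)
step 1: x0=(0.1843, 1.3905, -0.7532) x1=(-1.6314, 1.0520, -0.1409)
step 2: x0=(0.1884, 1.3610, -0.7464) x1=(-1.6021, 1.0541, -0.1221)
step 3: x0=(0.1921, 1.3314, -0.7394) x1=(-1.5720, 1.0564, -0.1036)
step 4: x0=(0.1957, 1.3018, -0.7324) x1=(-1.5412, 1.0588, -0.0853)
step 5: x0=(0.1989, 1.2722, -0.7252) x1=(-1.5097, 1.0613, -0.0673)
step 6: x0=(0.2019, 1.2425, -0.7180) x1=(-1.4776, 1.0638, -0.0495)
step 7: x0=(0.2047, 1.2128, -0.7106) x1=(-1.4449, 1.0665, -0.0319)
step 8: x0=(0.2073, 1.1831, -0.7032) x1=(-1.4116, 1.0691, -0.0146)
step 9: x0=(0.2097, 1.1534, -0.6957) x1=(-1.3777, 1.0719, 0.0025)
step 10: x0=(0.2120, 1.1236, -0.6882) x1=(-1.3434, 1.0746, 0.0194)
step 11: x0=(0.2140, 1.0939, -0.6805) x1=(-1.3086, 1.0773, 0.0360)
step 12: x0=(0.2159, 1.0641, -0.6728) x1=(-1.2734, 1.0801, 0.0525)
step 13: x0=(0.2177, 1.0344, -0.6650) x1=(-1.2379, 1.0829, 0.0688)
step 14: x0=(0.2193, 1.0046, -0.6571) x1=(-1.2019, 1.0856, 0.0849)
step 15: x0=(0.2208, 0.9749, -0.6492) x1=(-1.1657, 1.0883, 0.1008)
step 16: x0=(0.2222, 0.9452, -0.6412) x1=(-1.1291, 1.0910, 0.1166)
step 17: x0=(0.2235, 0.9155, -0.6332) x1=(-1.0923, 1.0937, 0.1322)
step 18: x0=(0.2247, 0.8858, -0.6251) x1=(-1.0553, 1.0963, 0.1477)
step 19: x0=(0.2259, 0.8561, -0.6170) x1=(-1.0181, 1.0989, 0.1631)
step 20: x0=(0.2270, 0.8264, -0.6089) x1=(-0.9808, 1.1015, 0.1784)
step 21: x0=(0.2280, 0.7967, -0.6007) x1=(-0.9433, 1.1041, 0.1936)
step 22: x0=(0.2290, 0.7671, -0.5925) x1=(-0.9056, 1.1066, 0.2087)
step 23: x0=(0.2300, 0.7374, -0.5842) x1=(-0.8680, 1.1091, 0.2238)
step 24: x0=(0.2310, 0.7078, -0.5760) x1=(-0.8302, 1.1116, 0.2388)
step 25: x0=(0.2319, 0.6781, -0.5677) x1=(-0.7924, 1.1140, 0.2538)
step 26: x0=(0.2328, 0.6485, -0.5594) x1=(-0.7545, 1.1164, 0.2688)
step 27: x0=(0.2337, 0.6189, -0.5511) x1=(-0.7166, 1.1189, 0.2837)
step 28: x0=(0.2347, 0.5892, -0.5428) x1=(-0.6788, 1.1213, 0.2986)
step 29: x0=(0.2356, 0.5596, -0.5345) x1=(-0.6409, 1.1237, 0.3135)
step 30: x0=(0.2365, 0.5300, -0.5263) x1=(-0.6030, 1.1261, 0.3285)
step 31: x0=(0.2374, 0.5004, -0.5180) x1=(-0.5651, 1.1286, 0.3434)
step 32: x0=(0.2383, 0.4707, -0.5097) x1=(-0.5273, 1.1310, 0.3584)
step 33: x0=(0.2392, 0.4411, -0.5014) x1=(-0.4894, 1.1334, 0.3733)

1.3325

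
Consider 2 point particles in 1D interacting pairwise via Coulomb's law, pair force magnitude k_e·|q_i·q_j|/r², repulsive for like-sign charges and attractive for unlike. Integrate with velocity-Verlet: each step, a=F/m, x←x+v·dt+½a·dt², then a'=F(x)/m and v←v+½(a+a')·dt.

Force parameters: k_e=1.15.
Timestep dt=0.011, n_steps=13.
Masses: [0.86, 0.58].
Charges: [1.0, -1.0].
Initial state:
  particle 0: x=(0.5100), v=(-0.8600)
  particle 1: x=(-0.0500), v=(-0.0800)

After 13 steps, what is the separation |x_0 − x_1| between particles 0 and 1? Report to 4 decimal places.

0.3092

step 0: x0=(0.5100) x1=(-0.0500)
step 1: x0=(0.5003) x1=(-0.0505)
step 2: x0=(0.4900) x1=(-0.0502)
step 3: x0=(0.4792) x1=(-0.0491)
step 4: x0=(0.4678) x1=(-0.0471)
step 5: x0=(0.4558) x1=(-0.0442)
step 6: x0=(0.4432) x1=(-0.0404)
step 7: x0=(0.4299) x1=(-0.0355)
step 8: x0=(0.4158) x1=(-0.0296)
step 9: x0=(0.4009) x1=(-0.0224)
step 10: x0=(0.3851) x1=(-0.0139)
step 11: x0=(0.3683) x1=(-0.0038)
step 12: x0=(0.3503) x1=(0.0079)
step 13: x0=(0.3309) x1=(0.0217)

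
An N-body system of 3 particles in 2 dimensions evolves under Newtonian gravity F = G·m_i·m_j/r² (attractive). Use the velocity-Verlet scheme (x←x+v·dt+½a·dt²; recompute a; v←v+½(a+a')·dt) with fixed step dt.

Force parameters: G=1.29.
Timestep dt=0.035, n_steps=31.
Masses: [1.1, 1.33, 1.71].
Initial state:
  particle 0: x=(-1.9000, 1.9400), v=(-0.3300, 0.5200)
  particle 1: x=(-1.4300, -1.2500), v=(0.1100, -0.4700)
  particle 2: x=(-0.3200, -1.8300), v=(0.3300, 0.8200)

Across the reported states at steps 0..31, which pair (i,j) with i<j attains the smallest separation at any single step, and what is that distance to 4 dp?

pair (1,2), distance 0.3984

step 0: x0=(-1.9000, 1.9400) x1=(-1.4300, -1.2500) x2=(-0.3200, -1.8300)
step 1: x0=(-1.9115, 1.9580) x1=(-1.4254, -1.2668) x2=(-0.3091, -1.8009)
step 2: x0=(-1.9229, 1.9757) x1=(-1.4192, -1.2841) x2=(-0.2994, -1.7712)
step 3: x0=(-1.9342, 1.9930) x1=(-1.4114, -1.3021) x2=(-0.2911, -1.7408)
step 4: x0=(-1.9455, 2.0101) x1=(-1.4019, -1.3205) x2=(-0.2842, -1.7098)
step 5: x0=(-1.9566, 2.0267) x1=(-1.3906, -1.3395) x2=(-0.2787, -1.6781)
step 6: x0=(-1.9676, 2.0431) x1=(-1.3774, -1.3588) x2=(-0.2747, -1.6460)
step 7: x0=(-1.9785, 2.0591) x1=(-1.3622, -1.3786) x2=(-0.2724, -1.6133)
step 8: x0=(-1.9894, 2.0748) x1=(-1.3449, -1.3987) x2=(-0.2718, -1.5802)
step 9: x0=(-2.0001, 2.0902) x1=(-1.3254, -1.4190) x2=(-0.2730, -1.5467)
step 10: x0=(-2.0107, 2.1053) x1=(-1.3035, -1.4395) x2=(-0.2760, -1.5128)
step 11: x0=(-2.0212, 2.1201) x1=(-1.2791, -1.4600) x2=(-0.2811, -1.4788)
step 12: x0=(-2.0317, 2.1345) x1=(-1.2520, -1.4804) x2=(-0.2884, -1.4445)
step 13: x0=(-2.0420, 2.1487) x1=(-1.2221, -1.5007) x2=(-0.2979, -1.4103)
step 14: x0=(-2.0522, 2.1625) x1=(-1.1890, -1.5204) x2=(-0.3099, -1.3762)
step 15: x0=(-2.0623, 2.1761) x1=(-1.1526, -1.5396) x2=(-0.3246, -1.3425)
step 16: x0=(-2.0722, 2.1894) x1=(-1.1127, -1.5577) x2=(-0.3422, -1.3093)
step 17: x0=(-2.0821, 2.2023) x1=(-1.0688, -1.5745) x2=(-0.3629, -1.2770)
step 18: x0=(-2.0919, 2.2150) x1=(-1.0207, -1.5893) x2=(-0.3869, -1.2459)
step 19: x0=(-2.1015, 2.2274) x1=(-0.9681, -1.6016) x2=(-0.4145, -1.2167)
step 20: x0=(-2.1110, 2.2395) x1=(-0.9106, -1.6104) x2=(-0.4460, -1.1901)
step 21: x0=(-2.1204, 2.2513) x1=(-0.8480, -1.6145) x2=(-0.4815, -1.1669)
step 22: x0=(-2.1297, 2.2628) x1=(-0.7804, -1.6122) x2=(-0.5210, -1.1485)
step 23: x0=(-2.1388, 2.2740) x1=(-0.7081, -1.6015) x2=(-0.5642, -1.1364)
step 24: x0=(-2.1479, 2.2849) x1=(-0.6325, -1.5797) x2=(-0.6101, -1.1327)
step 25: x0=(-2.1568, 2.2956) x1=(-0.5562, -1.5444) x2=(-0.6566, -1.1394)
step 26: x0=(-2.1656, 2.3059) x1=(-0.4838, -1.4940) x2=(-0.7002, -1.1577)
step 27: x0=(-2.1742, 2.3160) x1=(-0.4205, -1.4292) x2=(-0.7367, -1.1869)
step 28: x0=(-2.1828, 2.3258) x1=(-0.3707, -1.3540) x2=(-0.7628, -1.2241)
step 29: x0=(-2.1912, 2.3353) x1=(-0.3361, -1.2738) x2=(-0.7772, -1.2650)
step 30: x0=(-2.1995, 2.3445) x1=(-0.3153, -1.1931) x2=(-0.7809, -1.3060)
step 31: x0=(-2.2076, 2.3534) x1=(-0.3061, -1.1152) x2=(-0.7757, -1.3448)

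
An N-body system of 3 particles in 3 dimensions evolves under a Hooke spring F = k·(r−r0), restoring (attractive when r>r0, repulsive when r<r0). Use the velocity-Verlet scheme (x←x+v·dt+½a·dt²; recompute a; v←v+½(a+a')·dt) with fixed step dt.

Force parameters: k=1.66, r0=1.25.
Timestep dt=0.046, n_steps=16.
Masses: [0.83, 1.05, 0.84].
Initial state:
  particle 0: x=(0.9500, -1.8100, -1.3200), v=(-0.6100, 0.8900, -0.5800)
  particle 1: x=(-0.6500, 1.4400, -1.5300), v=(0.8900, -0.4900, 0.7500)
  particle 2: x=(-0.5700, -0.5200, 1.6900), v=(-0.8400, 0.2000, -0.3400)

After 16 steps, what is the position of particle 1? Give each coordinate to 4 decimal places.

(0.2056, 0.1147, -0.3488)

step 0: x0=(0.9500, -1.8100, -1.3200) x1=(-0.6500, 1.4400, -1.5300) x2=(-0.5700, -0.5200, 1.6900)
step 1: x0=(0.9176, -1.7628, -1.3428) x1=(-0.6072, 1.4117, -1.4917) x2=(-0.6067, -0.5098, 1.6657)
step 2: x0=(0.8769, -1.7034, -1.3577) x1=(-0.5611, 1.3723, -1.4460) x2=(-0.6392, -0.4977, 1.6245)
step 3: x0=(0.8281, -1.6325, -1.3647) x1=(-0.5122, 1.3223, -1.3935) x2=(-0.6674, -0.4838, 1.5669)
step 4: x0=(0.7718, -1.5508, -1.3637) x1=(-0.4608, 1.2624, -1.3346) x2=(-0.6911, -0.4682, 1.4934)
step 5: x0=(0.7085, -1.4591, -1.3551) x1=(-0.4075, 1.1933, -1.2698) x2=(-0.7105, -0.4509, 1.4051)
step 6: x0=(0.6388, -1.3585, -1.3391) x1=(-0.3526, 1.1158, -1.1998) x2=(-0.7253, -0.4320, 1.3028)
step 7: x0=(0.5634, -1.2500, -1.3160) x1=(-0.2968, 1.0309, -1.1252) x2=(-0.7359, -0.4117, 1.1879)
step 8: x0=(0.4831, -1.1346, -1.2865) x1=(-0.2403, 0.9397, -1.0466) x2=(-0.7423, -0.3901, 1.0617)
step 9: x0=(0.3986, -1.0138, -1.2511) x1=(-0.1836, 0.8432, -0.9649) x2=(-0.7449, -0.3674, 0.9256)
step 10: x0=(0.3108, -0.8887, -1.2106) x1=(-0.1271, 0.7426, -0.8806) x2=(-0.7440, -0.3438, 0.7813)
step 11: x0=(0.2204, -0.7607, -1.1658) x1=(-0.0710, 0.6390, -0.7943) x2=(-0.7400, -0.3193, 0.6304)
step 12: x0=(0.1282, -0.6309, -1.1177) x1=(-0.0155, 0.5337, -0.7067) x2=(-0.7334, -0.2944, 0.4745)
step 13: x0=(0.0348, -0.5008, -1.0675) x1=(0.0395, 0.4277, -0.6182) x2=(-0.7251, -0.2691, 0.3154)
step 14: x0=(-0.0593, -0.3713, -1.0164) x1=(0.0943, 0.3222, -0.5291) x2=(-0.7157, -0.2437, 0.1546)
step 15: x0=(-0.1539, -0.2430, -0.9659) x1=(0.1493, 0.2178, -0.4394) x2=(-0.7063, -0.2184, -0.0064)
step 16: x0=(-0.2490, -0.1161, -0.9173) x1=(0.2056, 0.1147, -0.3488) x2=(-0.6979, -0.1935, -0.1665)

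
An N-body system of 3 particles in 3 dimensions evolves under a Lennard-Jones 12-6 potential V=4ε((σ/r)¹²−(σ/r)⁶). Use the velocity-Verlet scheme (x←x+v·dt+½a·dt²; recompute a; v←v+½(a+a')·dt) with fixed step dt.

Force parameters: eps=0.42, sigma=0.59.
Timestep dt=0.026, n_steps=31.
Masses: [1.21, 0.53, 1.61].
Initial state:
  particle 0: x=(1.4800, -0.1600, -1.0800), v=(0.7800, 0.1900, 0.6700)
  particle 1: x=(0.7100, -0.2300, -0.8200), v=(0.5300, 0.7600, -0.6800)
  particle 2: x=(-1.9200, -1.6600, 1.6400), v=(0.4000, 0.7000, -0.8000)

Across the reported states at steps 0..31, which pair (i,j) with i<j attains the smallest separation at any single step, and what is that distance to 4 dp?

step 0: x0=(1.4800, -0.1600, -1.0800) x1=(0.7100, -0.2300, -0.8200) x2=(-1.9200, -1.6600, 1.6400)
step 1: x0=(1.4999, -0.1551, -1.0625) x1=(0.7245, -0.2102, -0.8379) x2=(-1.9096, -1.6418, 1.6192)
step 2: x0=(1.5192, -0.1502, -1.0447) x1=(0.7407, -0.1902, -0.8563) x2=(-1.8992, -1.6236, 1.5984)
step 3: x0=(1.5377, -0.1454, -1.0268) x1=(0.7585, -0.1702, -0.8751) x2=(-1.8888, -1.6054, 1.5776)
step 4: x0=(1.5554, -0.1406, -1.0088) x1=(0.7781, -0.1501, -0.8943) x2=(-1.8784, -1.5872, 1.5568)
step 5: x0=(1.5723, -0.1358, -0.9906) x1=(0.7996, -0.1300, -0.9137) x2=(-1.8680, -1.5690, 1.5360)
step 6: x0=(1.5884, -0.1310, -0.9723) x1=(0.8230, -0.1099, -0.9333) x2=(-1.8576, -1.5508, 1.5152)
step 7: x0=(1.6036, -0.1262, -0.9540) x1=(0.8484, -0.0899, -0.9531) x2=(-1.8472, -1.5326, 1.4944)
step 8: x0=(1.6178, -0.1213, -0.9357) x1=(0.8760, -0.0699, -0.9728) x2=(-1.8368, -1.5144, 1.4736)
step 9: x0=(1.6311, -0.1164, -0.9174) x1=(0.9056, -0.0501, -0.9924) x2=(-1.8264, -1.4962, 1.4528)
step 10: x0=(1.6435, -0.1114, -0.8992) x1=(0.9375, -0.0306, -1.0118) x2=(-1.8160, -1.4780, 1.4320)
step 11: x0=(1.6550, -0.1063, -0.8812) x1=(0.9714, -0.0112, -1.0309) x2=(-1.8056, -1.4598, 1.4112)
step 12: x0=(1.6656, -0.1011, -0.8634) x1=(1.0073, 0.0079, -1.0495) x2=(-1.7952, -1.4416, 1.3904)
step 13: x0=(1.6755, -0.0957, -0.8457) x1=(1.0447, 0.0267, -1.0677) x2=(-1.7848, -1.4234, 1.3696)
step 14: x0=(1.6849, -0.0903, -0.8282) x1=(1.0833, 0.0453, -1.0855) x2=(-1.7744, -1.4052, 1.3488)
step 15: x0=(1.6942, -0.0848, -0.8108) x1=(1.1222, 0.0638, -1.1031) x2=(-1.7640, -1.3870, 1.3280)
step 16: x0=(1.7035, -0.0793, -0.7934) x1=(1.1610, 0.0824, -1.1209) x2=(-1.7536, -1.3688, 1.3072)
step 17: x0=(1.7132, -0.0739, -0.7758) x1=(1.1990, 0.1012, -1.1391) x2=(-1.7432, -1.3506, 1.2864)
step 18: x0=(1.7231, -0.0687, -0.7579) x1=(1.2364, 0.1202, -1.1577) x2=(-1.7328, -1.3324, 1.2656)
step 19: x0=(1.7332, -0.0635, -0.7399) x1=(1.2734, 0.1393, -1.1766) x2=(-1.7224, -1.3142, 1.2448)
step 20: x0=(1.7432, -0.0582, -0.7221) x1=(1.3106, 0.1584, -1.1954) x2=(-1.7120, -1.2960, 1.2240)
step 21: x0=(1.7530, -0.0528, -0.7045) x1=(1.3485, 0.1771, -1.2134) x2=(-1.7016, -1.2778, 1.2032)
step 22: x0=(1.7623, -0.0472, -0.6874) x1=(1.3873, 0.1953, -1.2302) x2=(-1.6912, -1.2596, 1.1824)
step 23: x0=(1.7712, -0.0413, -0.6710) x1=(1.4271, 0.2129, -1.2456) x2=(-1.6808, -1.2414, 1.1616)
step 24: x0=(1.7796, -0.0350, -0.6554) x1=(1.4679, 0.2296, -1.2593) x2=(-1.6704, -1.2232, 1.1408)
step 25: x0=(1.7876, -0.0285, -0.6405) x1=(1.5097, 0.2456, -1.2712) x2=(-1.6600, -1.2050, 1.1200)
step 26: x0=(1.7953, -0.0215, -0.6264) x1=(1.5523, 0.2609, -1.2812) x2=(-1.6496, -1.1868, 1.0992)
step 27: x0=(1.8026, -0.0142, -0.6131) x1=(1.5955, 0.2753, -1.2894) x2=(-1.6392, -1.1686, 1.0784)
step 28: x0=(1.8098, -0.0066, -0.6007) x1=(1.6393, 0.2889, -1.2958) x2=(-1.6288, -1.1504, 1.0576)
step 29: x0=(1.8167, 0.0013, -0.5890) x1=(1.6836, 0.3018, -1.3004) x2=(-1.6184, -1.1322, 1.0368)
step 30: x0=(1.8235, 0.0096, -0.5780) x1=(1.7282, 0.3139, -1.3033) x2=(-1.6080, -1.1140, 1.0160)
step 31: x0=(1.8302, 0.0182, -0.5678) x1=(1.7730, 0.3254, -1.3045) x2=(-1.5976, -1.0958, 0.9952)

pair (0,1), distance 0.6535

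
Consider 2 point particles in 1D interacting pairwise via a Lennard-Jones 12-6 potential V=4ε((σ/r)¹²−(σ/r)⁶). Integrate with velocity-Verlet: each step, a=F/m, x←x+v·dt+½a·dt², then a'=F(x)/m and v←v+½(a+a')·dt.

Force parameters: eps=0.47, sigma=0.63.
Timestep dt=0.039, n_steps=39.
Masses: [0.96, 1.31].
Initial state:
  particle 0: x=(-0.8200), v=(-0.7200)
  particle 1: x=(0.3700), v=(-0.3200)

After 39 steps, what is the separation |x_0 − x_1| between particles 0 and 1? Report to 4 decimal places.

step 0: x0=(-0.8200) x1=(0.3700)
step 1: x0=(-0.8479) x1=(0.3574)
step 2: x0=(-0.8756) x1=(0.3446)
step 3: x0=(-0.9029) x1=(0.3316)
step 4: x0=(-0.9300) x1=(0.3184)
step 5: x0=(-0.9569) x1=(0.3051)
step 6: x0=(-0.9836) x1=(0.2915)
step 7: x0=(-1.0101) x1=(0.2779)
step 8: x0=(-1.0364) x1=(0.2641)
step 9: x0=(-1.0625) x1=(0.2502)
step 10: x0=(-1.0885) x1=(0.2362)
step 11: x0=(-1.1143) x1=(0.2220)
step 12: x0=(-1.1399) x1=(0.2078)
step 13: x0=(-1.1655) x1=(0.1934)
step 14: x0=(-1.1909) x1=(0.1790)
step 15: x0=(-1.2161) x1=(0.1644)
step 16: x0=(-1.2413) x1=(0.1498)
step 17: x0=(-1.2664) x1=(0.1351)
step 18: x0=(-1.2913) x1=(0.1203)
step 19: x0=(-1.3162) x1=(0.1055)
step 20: x0=(-1.3409) x1=(0.0906)
step 21: x0=(-1.3656) x1=(0.0756)
step 22: x0=(-1.3902) x1=(0.0606)
step 23: x0=(-1.4147) x1=(0.0455)
step 24: x0=(-1.4391) x1=(0.0303)
step 25: x0=(-1.4634) x1=(0.0151)
step 26: x0=(-1.4877) x1=(-0.0002)
step 27: x0=(-1.5119) x1=(-0.0155)
step 28: x0=(-1.5361) x1=(-0.0309)
step 29: x0=(-1.5602) x1=(-0.0463)
step 30: x0=(-1.5842) x1=(-0.0617)
step 31: x0=(-1.6081) x1=(-0.0772)
step 32: x0=(-1.6320) x1=(-0.0928)
step 33: x0=(-1.6559) x1=(-0.1083)
step 34: x0=(-1.6797) x1=(-0.1240)
step 35: x0=(-1.7035) x1=(-0.1396)
step 36: x0=(-1.7272) x1=(-0.1553)
step 37: x0=(-1.7508) x1=(-0.1710)
step 38: x0=(-1.7744) x1=(-0.1868)
step 39: x0=(-1.7980) x1=(-0.2026)

1.5954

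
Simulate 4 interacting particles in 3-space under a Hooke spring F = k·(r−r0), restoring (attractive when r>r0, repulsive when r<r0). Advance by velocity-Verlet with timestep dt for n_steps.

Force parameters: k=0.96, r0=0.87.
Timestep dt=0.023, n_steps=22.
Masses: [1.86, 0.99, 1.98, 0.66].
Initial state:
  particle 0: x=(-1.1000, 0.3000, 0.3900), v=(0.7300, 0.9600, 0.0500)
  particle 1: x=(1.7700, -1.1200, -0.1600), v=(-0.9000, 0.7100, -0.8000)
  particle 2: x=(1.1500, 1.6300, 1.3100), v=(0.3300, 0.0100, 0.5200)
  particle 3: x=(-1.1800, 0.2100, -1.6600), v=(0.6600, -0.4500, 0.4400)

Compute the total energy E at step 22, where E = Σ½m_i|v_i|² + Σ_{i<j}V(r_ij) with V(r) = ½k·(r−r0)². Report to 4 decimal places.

18.9431

step 0: x0=(-1.1000, 0.3000, 0.3900) x1=(1.7700, -1.1200, -0.1600) x2=(1.1500, 1.6300, 1.3100) x3=(-1.1800, 0.2100, -1.6600)
step 1: x0=(-1.0827, 0.3221, 0.3910) x1=(1.7481, -1.1026, -0.1783) x2=(1.1572, 1.6297, 1.3214) x3=(-1.1632, 0.1997, -1.6481)
step 2: x0=(-1.0645, 0.3441, 0.3918) x1=(1.7237, -1.0832, -0.1964) x2=(1.1637, 1.6284, 1.3318) x3=(-1.1434, 0.1896, -1.6326)
step 3: x0=(-1.0453, 0.3660, 0.3923) x1=(1.6971, -1.0618, -0.2143) x2=(1.1694, 1.6261, 1.3412) x3=(-1.1204, 0.1797, -1.6137)
step 4: x0=(-1.0251, 0.3878, 0.3925) x1=(1.6681, -1.0383, -0.2319) x2=(1.1744, 1.6227, 1.3495) x3=(-1.0944, 0.1700, -1.5913)
step 5: x0=(-1.0040, 0.4096, 0.3925) x1=(1.6369, -1.0129, -0.2492) x2=(1.1786, 1.6184, 1.3568) x3=(-1.0655, 0.1606, -1.5655)
step 6: x0=(-0.9821, 0.4313, 0.3923) x1=(1.6036, -0.9855, -0.2662) x2=(1.1821, 1.6131, 1.3630) x3=(-1.0337, 0.1515, -1.5363)
step 7: x0=(-0.9592, 0.4528, 0.3918) x1=(1.5682, -0.9563, -0.2828) x2=(1.1848, 1.6068, 1.3682) x3=(-0.9990, 0.1428, -1.5039)
step 8: x0=(-0.9354, 0.4743, 0.3911) x1=(1.5307, -0.9252, -0.2989) x2=(1.1868, 1.5995, 1.3723) x3=(-0.9616, 0.1345, -1.4683)
step 9: x0=(-0.9108, 0.4957, 0.3901) x1=(1.4914, -0.8923, -0.3147) x2=(1.1881, 1.5913, 1.3754) x3=(-0.9216, 0.1266, -1.4296)
step 10: x0=(-0.8854, 0.5169, 0.3889) x1=(1.4502, -0.8576, -0.3300) x2=(1.1887, 1.5822, 1.3774) x3=(-0.8790, 0.1192, -1.3879)
step 11: x0=(-0.8591, 0.5380, 0.3875) x1=(1.4073, -0.8212, -0.3448) x2=(1.1885, 1.5721, 1.3785) x3=(-0.8340, 0.1124, -1.3433)
step 12: x0=(-0.8321, 0.5590, 0.3859) x1=(1.3628, -0.7831, -0.3590) x2=(1.1877, 1.5612, 1.3785) x3=(-0.7867, 0.1060, -1.2959)
step 13: x0=(-0.8043, 0.5798, 0.3842) x1=(1.3167, -0.7434, -0.3727) x2=(1.1862, 1.5494, 1.3775) x3=(-0.7371, 0.1003, -1.2458)
step 14: x0=(-0.7757, 0.6005, 0.3822) x1=(1.2692, -0.7022, -0.3857) x2=(1.1840, 1.5367, 1.3755) x3=(-0.6854, 0.0951, -1.1931)
step 15: x0=(-0.7465, 0.6211, 0.3801) x1=(1.2203, -0.6595, -0.3982) x2=(1.1811, 1.5232, 1.3726) x3=(-0.6318, 0.0906, -1.1380)
step 16: x0=(-0.7165, 0.6415, 0.3778) x1=(1.1702, -0.6154, -0.4099) x2=(1.1776, 1.5089, 1.3687) x3=(-0.5763, 0.0868, -1.0806)
step 17: x0=(-0.6859, 0.6618, 0.3753) x1=(1.1190, -0.5699, -0.4210) x2=(1.1734, 1.4938, 1.3639) x3=(-0.5192, 0.0836, -1.0210)
step 18: x0=(-0.6546, 0.6820, 0.3728) x1=(1.0668, -0.5231, -0.4314) x2=(1.1686, 1.4780, 1.3582) x3=(-0.4604, 0.0812, -0.9594)
step 19: x0=(-0.6227, 0.7020, 0.3701) x1=(1.0137, -0.4750, -0.4410) x2=(1.1632, 1.4614, 1.3515) x3=(-0.4002, 0.0795, -0.8958)
step 20: x0=(-0.5902, 0.7219, 0.3673) x1=(0.9598, -0.4259, -0.4499) x2=(1.1573, 1.4442, 1.3440) x3=(-0.3388, 0.0786, -0.8305)
step 21: x0=(-0.5572, 0.7416, 0.3644) x1=(0.9053, -0.3756, -0.4580) x2=(1.1507, 1.4262, 1.3357) x3=(-0.2762, 0.0784, -0.7635)
step 22: x0=(-0.5237, 0.7613, 0.3614) x1=(0.8502, -0.3243, -0.4652) x2=(1.1436, 1.4076, 1.3265) x3=(-0.2126, 0.0790, -0.6950)
step 0 velocities: v0=(0.7300, 0.9600, 0.0500) v1=(-0.9000, 0.7100, -0.8000) v2=(0.3300, 0.0100, 0.5200) v3=(0.6600, -0.4500, 0.4400)
step 0: KE=2.9724, PE=15.9763, E=18.9487
step 22 velocities: v0=(1.4694, 0.8506, -0.1307) v1=(-2.4049, 2.2498, -0.2996) v2=(-0.3199, -0.8219, -0.4163) v3=(2.7835, 0.0444, 3.0074)
step 22: KE=14.5934, PE=4.3497, E=18.9431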